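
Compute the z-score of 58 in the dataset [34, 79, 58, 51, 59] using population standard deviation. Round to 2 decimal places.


Mean = (34 + 79 + 58 + 51 + 59) / 5 = 56.2
Variance = sum((x_i - mean)^2) / n = 210.16
Std = sqrt(210.16) = 14.4969
Z = (x - mean) / std
= (58 - 56.2) / 14.4969
= 1.8 / 14.4969
= 0.12

0.12


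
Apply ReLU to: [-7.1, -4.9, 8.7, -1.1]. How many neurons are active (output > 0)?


ReLU(x) = max(0, x) for each element:
ReLU(-7.1) = 0
ReLU(-4.9) = 0
ReLU(8.7) = 8.7
ReLU(-1.1) = 0
Active neurons (>0): 1

1


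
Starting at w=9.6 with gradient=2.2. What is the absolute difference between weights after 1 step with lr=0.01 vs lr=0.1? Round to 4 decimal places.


With lr=0.01: w_new = 9.6 - 0.01 * 2.2 = 9.578
With lr=0.1: w_new = 9.6 - 0.1 * 2.2 = 9.38
Absolute difference = |9.578 - 9.38|
= 0.1980

0.1980


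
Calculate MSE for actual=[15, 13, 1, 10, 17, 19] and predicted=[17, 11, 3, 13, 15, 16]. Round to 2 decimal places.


Differences: [-2, 2, -2, -3, 2, 3]
Squared errors: [4, 4, 4, 9, 4, 9]
Sum of squared errors = 34
MSE = 34 / 6 = 5.67

5.67


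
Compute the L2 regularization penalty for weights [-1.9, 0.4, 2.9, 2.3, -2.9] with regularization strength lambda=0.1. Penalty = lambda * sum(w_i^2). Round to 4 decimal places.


Squaring each weight:
(-1.9)^2 = 3.61
0.4^2 = 0.16
2.9^2 = 8.41
2.3^2 = 5.29
(-2.9)^2 = 8.41
Sum of squares = 25.88
Penalty = 0.1 * 25.88 = 2.5880

2.5880


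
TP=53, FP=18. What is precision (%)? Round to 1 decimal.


Precision = TP / (TP + FP) * 100
= 53 / (53 + 18)
= 53 / 71
= 0.7465
= 74.6%

74.6


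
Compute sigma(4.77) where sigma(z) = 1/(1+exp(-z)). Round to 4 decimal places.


sigmoid(z) = 1 / (1 + exp(-z))
exp(-(4.77)) = exp(-4.77) = 0.0085
1 + 0.0085 = 1.0085
1 / 1.0085 = 0.9916

0.9916


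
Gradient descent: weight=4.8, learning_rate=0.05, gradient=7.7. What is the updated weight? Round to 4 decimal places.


w_new = w_old - lr * gradient
= 4.8 - 0.05 * 7.7
= 4.8 - (0.385)
= 4.4150

4.4150


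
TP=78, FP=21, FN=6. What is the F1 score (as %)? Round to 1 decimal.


Precision = TP / (TP + FP) = 78 / 99 = 0.7879
Recall = TP / (TP + FN) = 78 / 84 = 0.9286
F1 = 2 * P * R / (P + R)
= 2 * 0.7879 * 0.9286 / (0.7879 + 0.9286)
= 1.4632 / 1.7165
= 0.8525
As percentage: 85.2%

85.2


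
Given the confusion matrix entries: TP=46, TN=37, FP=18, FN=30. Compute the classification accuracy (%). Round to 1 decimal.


Accuracy = (TP + TN) / (TP + TN + FP + FN) * 100
= (46 + 37) / (46 + 37 + 18 + 30)
= 83 / 131
= 0.6336
= 63.4%

63.4


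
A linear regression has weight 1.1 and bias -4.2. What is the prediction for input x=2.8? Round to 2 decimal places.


y = 1.1 * 2.8 + (-4.2)
= 3.08 + (-4.2)
= -1.12

-1.12


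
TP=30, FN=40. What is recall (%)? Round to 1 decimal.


Recall = TP / (TP + FN) * 100
= 30 / (30 + 40)
= 30 / 70
= 0.4286
= 42.9%

42.9


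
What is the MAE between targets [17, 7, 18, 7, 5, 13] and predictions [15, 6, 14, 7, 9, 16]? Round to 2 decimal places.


Absolute errors: [2, 1, 4, 0, 4, 3]
Sum of absolute errors = 14
MAE = 14 / 6 = 2.33

2.33


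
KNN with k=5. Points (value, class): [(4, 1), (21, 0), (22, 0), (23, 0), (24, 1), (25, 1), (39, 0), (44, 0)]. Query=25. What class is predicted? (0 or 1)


Distances from query 25:
Point 25 (class 1): distance = 0
Point 24 (class 1): distance = 1
Point 23 (class 0): distance = 2
Point 22 (class 0): distance = 3
Point 21 (class 0): distance = 4
K=5 nearest neighbors: classes = [1, 1, 0, 0, 0]
Votes for class 1: 2 / 5
Majority vote => class 0

0


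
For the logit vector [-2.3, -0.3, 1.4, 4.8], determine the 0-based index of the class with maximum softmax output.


Softmax is a monotonic transformation, so it preserves the argmax.
We need to find the index of the maximum logit.
Index 0: -2.3
Index 1: -0.3
Index 2: 1.4
Index 3: 4.8
Maximum logit = 4.8 at index 3

3


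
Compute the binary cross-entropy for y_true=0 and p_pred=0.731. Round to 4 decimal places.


For y=0: Loss = -log(1-p)
= -log(1 - 0.731)
= -log(0.269)
= -(-1.313)
= 1.3130

1.3130


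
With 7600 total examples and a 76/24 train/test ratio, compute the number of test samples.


Train samples = 7600 * 76% = 5776
Test samples = 7600 - 5776
= 1824

1824


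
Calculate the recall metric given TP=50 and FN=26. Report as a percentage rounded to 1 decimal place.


Recall = TP / (TP + FN) * 100
= 50 / (50 + 26)
= 50 / 76
= 0.6579
= 65.8%

65.8


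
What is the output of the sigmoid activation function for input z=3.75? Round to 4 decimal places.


sigmoid(z) = 1 / (1 + exp(-z))
exp(-(3.75)) = exp(-3.75) = 0.0235
1 + 0.0235 = 1.0235
1 / 1.0235 = 0.9770

0.9770


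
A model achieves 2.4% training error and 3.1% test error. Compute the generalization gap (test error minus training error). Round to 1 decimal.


Generalization gap = test_error - train_error
= 3.1 - 2.4
= 0.7%
A small gap suggests good generalization.

0.7


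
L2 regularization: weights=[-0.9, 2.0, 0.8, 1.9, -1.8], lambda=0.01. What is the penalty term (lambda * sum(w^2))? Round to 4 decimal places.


Squaring each weight:
(-0.9)^2 = 0.81
2.0^2 = 4.0
0.8^2 = 0.64
1.9^2 = 3.61
(-1.8)^2 = 3.24
Sum of squares = 12.3
Penalty = 0.01 * 12.3 = 0.1230

0.1230


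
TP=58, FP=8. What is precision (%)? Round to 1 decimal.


Precision = TP / (TP + FP) * 100
= 58 / (58 + 8)
= 58 / 66
= 0.8788
= 87.9%

87.9


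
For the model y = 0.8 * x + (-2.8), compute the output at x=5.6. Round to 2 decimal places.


y = 0.8 * 5.6 + (-2.8)
= 4.48 + (-2.8)
= 1.68

1.68


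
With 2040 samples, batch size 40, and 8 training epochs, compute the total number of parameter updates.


Iterations per epoch = 2040 / 40 = 51
Total updates = iterations_per_epoch * epochs
= 51 * 8
= 408

408


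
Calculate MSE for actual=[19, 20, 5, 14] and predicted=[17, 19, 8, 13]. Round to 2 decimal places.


Differences: [2, 1, -3, 1]
Squared errors: [4, 1, 9, 1]
Sum of squared errors = 15
MSE = 15 / 4 = 3.75

3.75


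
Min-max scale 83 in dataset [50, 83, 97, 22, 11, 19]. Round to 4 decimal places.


Min = 11, Max = 97
Range = 97 - 11 = 86
Scaled = (x - min) / (max - min)
= (83 - 11) / 86
= 72 / 86
= 0.8372

0.8372


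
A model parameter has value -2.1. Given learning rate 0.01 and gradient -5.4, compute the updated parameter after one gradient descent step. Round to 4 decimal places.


w_new = w_old - lr * gradient
= -2.1 - 0.01 * -5.4
= -2.1 - (-0.054)
= -2.0460

-2.0460


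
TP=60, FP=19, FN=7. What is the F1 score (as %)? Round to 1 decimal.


Precision = TP / (TP + FP) = 60 / 79 = 0.7595
Recall = TP / (TP + FN) = 60 / 67 = 0.8955
F1 = 2 * P * R / (P + R)
= 2 * 0.7595 * 0.8955 / (0.7595 + 0.8955)
= 1.3603 / 1.655
= 0.8219
As percentage: 82.2%

82.2


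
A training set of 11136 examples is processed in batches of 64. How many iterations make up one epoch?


Iterations per epoch = dataset_size / batch_size
= 11136 / 64
= 174

174


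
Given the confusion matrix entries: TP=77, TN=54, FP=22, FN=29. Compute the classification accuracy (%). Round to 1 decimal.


Accuracy = (TP + TN) / (TP + TN + FP + FN) * 100
= (77 + 54) / (77 + 54 + 22 + 29)
= 131 / 182
= 0.7198
= 72.0%

72.0


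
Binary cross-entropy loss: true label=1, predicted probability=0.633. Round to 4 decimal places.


For y=1: Loss = -log(p)
= -log(0.633)
= -(-0.4573)
= 0.4573

0.4573


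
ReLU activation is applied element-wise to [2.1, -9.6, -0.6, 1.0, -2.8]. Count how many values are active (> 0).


ReLU(x) = max(0, x) for each element:
ReLU(2.1) = 2.1
ReLU(-9.6) = 0
ReLU(-0.6) = 0
ReLU(1.0) = 1.0
ReLU(-2.8) = 0
Active neurons (>0): 2

2


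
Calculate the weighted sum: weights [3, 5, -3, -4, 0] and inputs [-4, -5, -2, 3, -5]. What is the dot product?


Element-wise products:
3 * -4 = -12
5 * -5 = -25
-3 * -2 = 6
-4 * 3 = -12
0 * -5 = 0
Sum = -12 + -25 + 6 + -12 + 0
= -43

-43


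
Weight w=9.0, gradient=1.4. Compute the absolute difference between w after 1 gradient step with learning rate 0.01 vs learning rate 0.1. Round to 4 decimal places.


With lr=0.01: w_new = 9.0 - 0.01 * 1.4 = 8.986
With lr=0.1: w_new = 9.0 - 0.1 * 1.4 = 8.86
Absolute difference = |8.986 - 8.86|
= 0.1260

0.1260


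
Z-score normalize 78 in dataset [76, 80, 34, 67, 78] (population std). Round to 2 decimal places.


Mean = (76 + 80 + 34 + 67 + 78) / 5 = 67.0
Variance = sum((x_i - mean)^2) / n = 292.0
Std = sqrt(292.0) = 17.088
Z = (x - mean) / std
= (78 - 67.0) / 17.088
= 11.0 / 17.088
= 0.64

0.64


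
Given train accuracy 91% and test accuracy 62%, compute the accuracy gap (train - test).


Gap = train_accuracy - test_accuracy
= 91 - 62
= 29%
This large gap strongly indicates overfitting.

29


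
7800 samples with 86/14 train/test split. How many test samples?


Train samples = 7800 * 86% = 6708
Test samples = 7800 - 6708
= 1092

1092


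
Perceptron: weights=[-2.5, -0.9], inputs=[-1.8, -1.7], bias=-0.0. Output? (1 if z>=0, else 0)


z = w . x + b
= -2.5*-1.8 + -0.9*-1.7 + -0.0
= 4.5 + 1.53 + -0.0
= 6.03 + -0.0
= 6.03
Since z = 6.03 >= 0, output = 1

1


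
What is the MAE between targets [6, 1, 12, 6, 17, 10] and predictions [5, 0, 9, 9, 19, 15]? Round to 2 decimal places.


Absolute errors: [1, 1, 3, 3, 2, 5]
Sum of absolute errors = 15
MAE = 15 / 6 = 2.50

2.50


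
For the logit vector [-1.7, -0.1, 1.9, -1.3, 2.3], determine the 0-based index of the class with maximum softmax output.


Softmax is a monotonic transformation, so it preserves the argmax.
We need to find the index of the maximum logit.
Index 0: -1.7
Index 1: -0.1
Index 2: 1.9
Index 3: -1.3
Index 4: 2.3
Maximum logit = 2.3 at index 4

4


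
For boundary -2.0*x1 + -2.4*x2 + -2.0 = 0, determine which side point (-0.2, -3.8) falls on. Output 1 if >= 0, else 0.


Compute -2.0 * -0.2 + -2.4 * -3.8 + -2.0
= 0.4 + 9.12 + -2.0
= 7.52
Since 7.52 >= 0, the point is on the positive side.

1


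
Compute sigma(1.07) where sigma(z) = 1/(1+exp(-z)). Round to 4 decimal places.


sigmoid(z) = 1 / (1 + exp(-z))
exp(-(1.07)) = exp(-1.07) = 0.343
1 + 0.343 = 1.343
1 / 1.343 = 0.7446

0.7446


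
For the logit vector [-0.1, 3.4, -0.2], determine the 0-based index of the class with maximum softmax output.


Softmax is a monotonic transformation, so it preserves the argmax.
We need to find the index of the maximum logit.
Index 0: -0.1
Index 1: 3.4
Index 2: -0.2
Maximum logit = 3.4 at index 1

1


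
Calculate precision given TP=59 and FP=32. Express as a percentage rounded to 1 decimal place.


Precision = TP / (TP + FP) * 100
= 59 / (59 + 32)
= 59 / 91
= 0.6484
= 64.8%

64.8


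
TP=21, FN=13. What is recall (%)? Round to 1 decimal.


Recall = TP / (TP + FN) * 100
= 21 / (21 + 13)
= 21 / 34
= 0.6176
= 61.8%

61.8


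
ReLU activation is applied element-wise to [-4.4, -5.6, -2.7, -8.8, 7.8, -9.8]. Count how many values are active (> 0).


ReLU(x) = max(0, x) for each element:
ReLU(-4.4) = 0
ReLU(-5.6) = 0
ReLU(-2.7) = 0
ReLU(-8.8) = 0
ReLU(7.8) = 7.8
ReLU(-9.8) = 0
Active neurons (>0): 1

1


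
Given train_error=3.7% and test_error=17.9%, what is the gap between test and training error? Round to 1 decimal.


Generalization gap = test_error - train_error
= 17.9 - 3.7
= 14.2%
A large gap suggests overfitting.

14.2


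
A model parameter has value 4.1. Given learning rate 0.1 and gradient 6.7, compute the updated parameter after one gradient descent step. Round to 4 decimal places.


w_new = w_old - lr * gradient
= 4.1 - 0.1 * 6.7
= 4.1 - (0.67)
= 3.4300

3.4300


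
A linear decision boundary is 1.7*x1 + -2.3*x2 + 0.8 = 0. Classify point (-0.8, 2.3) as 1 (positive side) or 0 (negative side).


Compute 1.7 * -0.8 + -2.3 * 2.3 + 0.8
= -1.36 + -5.29 + 0.8
= -5.85
Since -5.85 < 0, the point is on the negative side.

0


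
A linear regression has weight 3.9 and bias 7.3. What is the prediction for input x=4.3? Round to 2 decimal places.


y = 3.9 * 4.3 + (7.3)
= 16.77 + (7.3)
= 24.07

24.07


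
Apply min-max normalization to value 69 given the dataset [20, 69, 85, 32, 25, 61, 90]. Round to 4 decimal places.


Min = 20, Max = 90
Range = 90 - 20 = 70
Scaled = (x - min) / (max - min)
= (69 - 20) / 70
= 49 / 70
= 0.7000

0.7000


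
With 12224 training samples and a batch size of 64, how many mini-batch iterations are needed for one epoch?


Iterations per epoch = dataset_size / batch_size
= 12224 / 64
= 191

191


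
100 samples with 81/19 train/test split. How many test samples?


Train samples = 100 * 81% = 81
Test samples = 100 - 81
= 19

19


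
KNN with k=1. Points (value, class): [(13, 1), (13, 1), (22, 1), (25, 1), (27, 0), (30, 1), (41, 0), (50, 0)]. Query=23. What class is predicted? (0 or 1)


Distances from query 23:
Point 22 (class 1): distance = 1
K=1 nearest neighbors: classes = [1]
Votes for class 1: 1 / 1
Majority vote => class 1

1


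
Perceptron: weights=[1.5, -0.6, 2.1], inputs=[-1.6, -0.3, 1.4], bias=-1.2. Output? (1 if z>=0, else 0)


z = w . x + b
= 1.5*-1.6 + -0.6*-0.3 + 2.1*1.4 + -1.2
= -2.4 + 0.18 + 2.94 + -1.2
= 0.72 + -1.2
= -0.48
Since z = -0.48 < 0, output = 0

0


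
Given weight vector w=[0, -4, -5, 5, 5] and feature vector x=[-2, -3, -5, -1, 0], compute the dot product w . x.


Element-wise products:
0 * -2 = 0
-4 * -3 = 12
-5 * -5 = 25
5 * -1 = -5
5 * 0 = 0
Sum = 0 + 12 + 25 + -5 + 0
= 32

32


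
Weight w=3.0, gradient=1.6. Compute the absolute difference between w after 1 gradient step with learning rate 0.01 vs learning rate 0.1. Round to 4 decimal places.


With lr=0.01: w_new = 3.0 - 0.01 * 1.6 = 2.984
With lr=0.1: w_new = 3.0 - 0.1 * 1.6 = 2.84
Absolute difference = |2.984 - 2.84|
= 0.1440

0.1440


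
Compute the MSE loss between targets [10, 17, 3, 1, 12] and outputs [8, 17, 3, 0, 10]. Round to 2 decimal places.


Differences: [2, 0, 0, 1, 2]
Squared errors: [4, 0, 0, 1, 4]
Sum of squared errors = 9
MSE = 9 / 5 = 1.80

1.80


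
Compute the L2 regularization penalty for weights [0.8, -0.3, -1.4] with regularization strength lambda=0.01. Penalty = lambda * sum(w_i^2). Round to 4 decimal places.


Squaring each weight:
0.8^2 = 0.64
(-0.3)^2 = 0.09
(-1.4)^2 = 1.96
Sum of squares = 2.69
Penalty = 0.01 * 2.69 = 0.0269

0.0269


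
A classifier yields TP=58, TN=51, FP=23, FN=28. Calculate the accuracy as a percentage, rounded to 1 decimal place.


Accuracy = (TP + TN) / (TP + TN + FP + FN) * 100
= (58 + 51) / (58 + 51 + 23 + 28)
= 109 / 160
= 0.6813
= 68.1%

68.1


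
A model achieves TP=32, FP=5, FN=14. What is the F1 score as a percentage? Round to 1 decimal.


Precision = TP / (TP + FP) = 32 / 37 = 0.8649
Recall = TP / (TP + FN) = 32 / 46 = 0.6957
F1 = 2 * P * R / (P + R)
= 2 * 0.8649 * 0.6957 / (0.8649 + 0.6957)
= 1.2033 / 1.5605
= 0.7711
As percentage: 77.1%

77.1


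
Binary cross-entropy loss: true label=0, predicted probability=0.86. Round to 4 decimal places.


For y=0: Loss = -log(1-p)
= -log(1 - 0.86)
= -log(0.14)
= -(-1.9661)
= 1.9661

1.9661


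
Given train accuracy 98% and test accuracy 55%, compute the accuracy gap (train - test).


Gap = train_accuracy - test_accuracy
= 98 - 55
= 43%
This large gap strongly indicates overfitting.

43


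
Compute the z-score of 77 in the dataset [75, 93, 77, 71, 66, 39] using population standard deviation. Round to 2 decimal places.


Mean = (75 + 93 + 77 + 71 + 66 + 39) / 6 = 70.1667
Variance = sum((x_i - mean)^2) / n = 263.4722
Std = sqrt(263.4722) = 16.2318
Z = (x - mean) / std
= (77 - 70.1667) / 16.2318
= 6.8333 / 16.2318
= 0.42

0.42


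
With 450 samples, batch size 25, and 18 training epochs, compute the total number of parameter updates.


Iterations per epoch = 450 / 25 = 18
Total updates = iterations_per_epoch * epochs
= 18 * 18
= 324

324


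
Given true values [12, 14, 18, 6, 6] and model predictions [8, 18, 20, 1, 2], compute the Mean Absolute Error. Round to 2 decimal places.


Absolute errors: [4, 4, 2, 5, 4]
Sum of absolute errors = 19
MAE = 19 / 5 = 3.80

3.80


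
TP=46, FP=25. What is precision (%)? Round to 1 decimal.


Precision = TP / (TP + FP) * 100
= 46 / (46 + 25)
= 46 / 71
= 0.6479
= 64.8%

64.8


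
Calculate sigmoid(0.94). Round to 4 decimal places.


sigmoid(z) = 1 / (1 + exp(-z))
exp(-(0.94)) = exp(-0.94) = 0.3906
1 + 0.3906 = 1.3906
1 / 1.3906 = 0.7191

0.7191


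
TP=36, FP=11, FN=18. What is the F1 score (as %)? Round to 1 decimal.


Precision = TP / (TP + FP) = 36 / 47 = 0.766
Recall = TP / (TP + FN) = 36 / 54 = 0.6667
F1 = 2 * P * R / (P + R)
= 2 * 0.766 * 0.6667 / (0.766 + 0.6667)
= 1.0213 / 1.4326
= 0.7129
As percentage: 71.3%

71.3


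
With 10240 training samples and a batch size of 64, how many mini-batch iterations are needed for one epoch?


Iterations per epoch = dataset_size / batch_size
= 10240 / 64
= 160

160


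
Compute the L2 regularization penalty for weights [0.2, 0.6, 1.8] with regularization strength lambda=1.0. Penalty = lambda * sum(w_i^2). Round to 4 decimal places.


Squaring each weight:
0.2^2 = 0.04
0.6^2 = 0.36
1.8^2 = 3.24
Sum of squares = 3.64
Penalty = 1.0 * 3.64 = 3.6400

3.6400


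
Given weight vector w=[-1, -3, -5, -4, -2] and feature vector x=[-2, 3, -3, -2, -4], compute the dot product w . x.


Element-wise products:
-1 * -2 = 2
-3 * 3 = -9
-5 * -3 = 15
-4 * -2 = 8
-2 * -4 = 8
Sum = 2 + -9 + 15 + 8 + 8
= 24

24


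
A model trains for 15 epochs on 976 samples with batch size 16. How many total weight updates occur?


Iterations per epoch = 976 / 16 = 61
Total updates = iterations_per_epoch * epochs
= 61 * 15
= 915

915


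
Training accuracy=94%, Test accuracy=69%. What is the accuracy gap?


Gap = train_accuracy - test_accuracy
= 94 - 69
= 25%
This large gap strongly indicates overfitting.

25


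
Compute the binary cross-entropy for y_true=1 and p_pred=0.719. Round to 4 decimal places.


For y=1: Loss = -log(p)
= -log(0.719)
= -(-0.3299)
= 0.3299

0.3299


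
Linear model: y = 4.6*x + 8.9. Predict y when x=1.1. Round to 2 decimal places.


y = 4.6 * 1.1 + (8.9)
= 5.06 + (8.9)
= 13.96

13.96


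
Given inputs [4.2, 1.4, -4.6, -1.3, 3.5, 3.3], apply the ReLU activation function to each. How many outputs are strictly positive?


ReLU(x) = max(0, x) for each element:
ReLU(4.2) = 4.2
ReLU(1.4) = 1.4
ReLU(-4.6) = 0
ReLU(-1.3) = 0
ReLU(3.5) = 3.5
ReLU(3.3) = 3.3
Active neurons (>0): 4

4


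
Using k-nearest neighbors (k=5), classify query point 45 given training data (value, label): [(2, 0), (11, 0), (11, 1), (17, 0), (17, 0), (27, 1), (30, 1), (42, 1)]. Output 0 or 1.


Distances from query 45:
Point 42 (class 1): distance = 3
Point 30 (class 1): distance = 15
Point 27 (class 1): distance = 18
Point 17 (class 0): distance = 28
Point 17 (class 0): distance = 28
K=5 nearest neighbors: classes = [1, 1, 1, 0, 0]
Votes for class 1: 3 / 5
Majority vote => class 1

1


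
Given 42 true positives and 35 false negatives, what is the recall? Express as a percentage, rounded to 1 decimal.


Recall = TP / (TP + FN) * 100
= 42 / (42 + 35)
= 42 / 77
= 0.5455
= 54.5%

54.5


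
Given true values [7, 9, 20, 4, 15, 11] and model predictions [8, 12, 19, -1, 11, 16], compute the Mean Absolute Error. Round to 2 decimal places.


Absolute errors: [1, 3, 1, 5, 4, 5]
Sum of absolute errors = 19
MAE = 19 / 6 = 3.17

3.17


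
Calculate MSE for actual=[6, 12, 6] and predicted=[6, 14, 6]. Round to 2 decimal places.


Differences: [0, -2, 0]
Squared errors: [0, 4, 0]
Sum of squared errors = 4
MSE = 4 / 3 = 1.33

1.33


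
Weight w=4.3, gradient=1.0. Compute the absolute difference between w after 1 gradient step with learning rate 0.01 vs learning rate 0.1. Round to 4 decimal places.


With lr=0.01: w_new = 4.3 - 0.01 * 1.0 = 4.29
With lr=0.1: w_new = 4.3 - 0.1 * 1.0 = 4.2
Absolute difference = |4.29 - 4.2|
= 0.0900

0.0900


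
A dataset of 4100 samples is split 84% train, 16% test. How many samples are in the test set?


Train samples = 4100 * 84% = 3444
Test samples = 4100 - 3444
= 656

656


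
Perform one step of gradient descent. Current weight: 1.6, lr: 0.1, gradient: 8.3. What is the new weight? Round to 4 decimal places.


w_new = w_old - lr * gradient
= 1.6 - 0.1 * 8.3
= 1.6 - (0.83)
= 0.7700

0.7700


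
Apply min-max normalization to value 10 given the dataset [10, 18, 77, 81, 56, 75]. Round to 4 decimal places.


Min = 10, Max = 81
Range = 81 - 10 = 71
Scaled = (x - min) / (max - min)
= (10 - 10) / 71
= 0 / 71
= 0.0000

0.0000


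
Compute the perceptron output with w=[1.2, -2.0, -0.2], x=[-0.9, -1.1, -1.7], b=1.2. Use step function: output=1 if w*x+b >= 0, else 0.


z = w . x + b
= 1.2*-0.9 + -2.0*-1.1 + -0.2*-1.7 + 1.2
= -1.08 + 2.2 + 0.34 + 1.2
= 1.46 + 1.2
= 2.66
Since z = 2.66 >= 0, output = 1

1


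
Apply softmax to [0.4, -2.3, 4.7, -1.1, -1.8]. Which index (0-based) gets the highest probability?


Softmax is a monotonic transformation, so it preserves the argmax.
We need to find the index of the maximum logit.
Index 0: 0.4
Index 1: -2.3
Index 2: 4.7
Index 3: -1.1
Index 4: -1.8
Maximum logit = 4.7 at index 2

2


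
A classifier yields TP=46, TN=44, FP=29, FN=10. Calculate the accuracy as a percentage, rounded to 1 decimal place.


Accuracy = (TP + TN) / (TP + TN + FP + FN) * 100
= (46 + 44) / (46 + 44 + 29 + 10)
= 90 / 129
= 0.6977
= 69.8%

69.8


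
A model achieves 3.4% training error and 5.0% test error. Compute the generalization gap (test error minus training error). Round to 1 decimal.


Generalization gap = test_error - train_error
= 5.0 - 3.4
= 1.6%
A small gap suggests good generalization.

1.6


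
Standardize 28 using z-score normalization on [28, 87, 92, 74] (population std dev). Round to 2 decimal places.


Mean = (28 + 87 + 92 + 74) / 4 = 70.25
Variance = sum((x_i - mean)^2) / n = 638.1875
Std = sqrt(638.1875) = 25.2624
Z = (x - mean) / std
= (28 - 70.25) / 25.2624
= -42.25 / 25.2624
= -1.67

-1.67


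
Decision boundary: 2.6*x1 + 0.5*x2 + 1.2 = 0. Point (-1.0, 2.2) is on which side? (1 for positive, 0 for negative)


Compute 2.6 * -1.0 + 0.5 * 2.2 + 1.2
= -2.6 + 1.1 + 1.2
= -0.3
Since -0.3 < 0, the point is on the negative side.

0


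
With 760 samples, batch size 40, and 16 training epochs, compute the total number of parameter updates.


Iterations per epoch = 760 / 40 = 19
Total updates = iterations_per_epoch * epochs
= 19 * 16
= 304

304


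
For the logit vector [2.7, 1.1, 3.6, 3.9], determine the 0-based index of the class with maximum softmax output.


Softmax is a monotonic transformation, so it preserves the argmax.
We need to find the index of the maximum logit.
Index 0: 2.7
Index 1: 1.1
Index 2: 3.6
Index 3: 3.9
Maximum logit = 3.9 at index 3

3


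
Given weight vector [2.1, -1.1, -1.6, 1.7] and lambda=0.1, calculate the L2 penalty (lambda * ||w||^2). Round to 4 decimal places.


Squaring each weight:
2.1^2 = 4.41
(-1.1)^2 = 1.21
(-1.6)^2 = 2.56
1.7^2 = 2.89
Sum of squares = 11.07
Penalty = 0.1 * 11.07 = 1.1070

1.1070


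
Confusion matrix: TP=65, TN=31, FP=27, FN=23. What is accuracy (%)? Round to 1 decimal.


Accuracy = (TP + TN) / (TP + TN + FP + FN) * 100
= (65 + 31) / (65 + 31 + 27 + 23)
= 96 / 146
= 0.6575
= 65.8%

65.8


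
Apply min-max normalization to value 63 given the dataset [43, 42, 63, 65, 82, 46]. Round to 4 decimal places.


Min = 42, Max = 82
Range = 82 - 42 = 40
Scaled = (x - min) / (max - min)
= (63 - 42) / 40
= 21 / 40
= 0.5250

0.5250


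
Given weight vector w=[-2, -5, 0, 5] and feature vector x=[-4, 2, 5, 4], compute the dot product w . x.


Element-wise products:
-2 * -4 = 8
-5 * 2 = -10
0 * 5 = 0
5 * 4 = 20
Sum = 8 + -10 + 0 + 20
= 18

18


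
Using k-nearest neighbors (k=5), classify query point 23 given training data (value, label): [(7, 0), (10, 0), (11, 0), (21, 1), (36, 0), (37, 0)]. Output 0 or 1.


Distances from query 23:
Point 21 (class 1): distance = 2
Point 11 (class 0): distance = 12
Point 10 (class 0): distance = 13
Point 36 (class 0): distance = 13
Point 37 (class 0): distance = 14
K=5 nearest neighbors: classes = [1, 0, 0, 0, 0]
Votes for class 1: 1 / 5
Majority vote => class 0

0


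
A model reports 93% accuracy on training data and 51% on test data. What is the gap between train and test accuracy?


Gap = train_accuracy - test_accuracy
= 93 - 51
= 42%
This large gap strongly indicates overfitting.

42


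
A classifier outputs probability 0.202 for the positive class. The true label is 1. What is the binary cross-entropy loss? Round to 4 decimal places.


For y=1: Loss = -log(p)
= -log(0.202)
= -(-1.5995)
= 1.5995

1.5995


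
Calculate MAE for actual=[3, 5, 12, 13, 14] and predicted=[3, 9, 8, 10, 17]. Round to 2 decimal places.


Absolute errors: [0, 4, 4, 3, 3]
Sum of absolute errors = 14
MAE = 14 / 5 = 2.80

2.80


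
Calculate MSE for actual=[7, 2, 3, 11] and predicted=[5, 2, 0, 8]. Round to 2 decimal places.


Differences: [2, 0, 3, 3]
Squared errors: [4, 0, 9, 9]
Sum of squared errors = 22
MSE = 22 / 4 = 5.50

5.50


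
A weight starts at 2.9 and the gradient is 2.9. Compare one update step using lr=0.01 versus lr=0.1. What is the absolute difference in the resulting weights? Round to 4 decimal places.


With lr=0.01: w_new = 2.9 - 0.01 * 2.9 = 2.871
With lr=0.1: w_new = 2.9 - 0.1 * 2.9 = 2.61
Absolute difference = |2.871 - 2.61|
= 0.2610

0.2610


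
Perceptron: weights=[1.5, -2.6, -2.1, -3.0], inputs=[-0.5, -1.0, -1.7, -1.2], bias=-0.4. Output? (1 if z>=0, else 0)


z = w . x + b
= 1.5*-0.5 + -2.6*-1.0 + -2.1*-1.7 + -3.0*-1.2 + -0.4
= -0.75 + 2.6 + 3.57 + 3.6 + -0.4
= 9.02 + -0.4
= 8.62
Since z = 8.62 >= 0, output = 1

1


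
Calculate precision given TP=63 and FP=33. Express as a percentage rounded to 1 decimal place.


Precision = TP / (TP + FP) * 100
= 63 / (63 + 33)
= 63 / 96
= 0.6562
= 65.6%

65.6


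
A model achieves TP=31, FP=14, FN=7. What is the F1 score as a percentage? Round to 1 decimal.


Precision = TP / (TP + FP) = 31 / 45 = 0.6889
Recall = TP / (TP + FN) = 31 / 38 = 0.8158
F1 = 2 * P * R / (P + R)
= 2 * 0.6889 * 0.8158 / (0.6889 + 0.8158)
= 1.124 / 1.5047
= 0.747
As percentage: 74.7%

74.7


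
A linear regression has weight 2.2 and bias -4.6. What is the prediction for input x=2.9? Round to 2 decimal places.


y = 2.2 * 2.9 + (-4.6)
= 6.38 + (-4.6)
= 1.78

1.78


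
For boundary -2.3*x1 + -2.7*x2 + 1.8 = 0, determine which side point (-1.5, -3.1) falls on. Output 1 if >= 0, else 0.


Compute -2.3 * -1.5 + -2.7 * -3.1 + 1.8
= 3.45 + 8.37 + 1.8
= 13.62
Since 13.62 >= 0, the point is on the positive side.

1


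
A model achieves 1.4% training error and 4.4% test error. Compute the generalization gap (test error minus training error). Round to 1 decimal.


Generalization gap = test_error - train_error
= 4.4 - 1.4
= 3.0%
A moderate gap.

3.0


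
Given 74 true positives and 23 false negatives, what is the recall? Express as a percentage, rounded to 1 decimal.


Recall = TP / (TP + FN) * 100
= 74 / (74 + 23)
= 74 / 97
= 0.7629
= 76.3%

76.3


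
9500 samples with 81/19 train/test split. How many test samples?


Train samples = 9500 * 81% = 7695
Test samples = 9500 - 7695
= 1805

1805


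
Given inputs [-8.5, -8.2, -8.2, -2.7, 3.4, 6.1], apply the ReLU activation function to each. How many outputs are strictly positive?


ReLU(x) = max(0, x) for each element:
ReLU(-8.5) = 0
ReLU(-8.2) = 0
ReLU(-8.2) = 0
ReLU(-2.7) = 0
ReLU(3.4) = 3.4
ReLU(6.1) = 6.1
Active neurons (>0): 2

2


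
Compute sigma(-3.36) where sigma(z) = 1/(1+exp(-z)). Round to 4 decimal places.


sigmoid(z) = 1 / (1 + exp(-z))
exp(-(-3.36)) = exp(3.36) = 28.7892
1 + 28.7892 = 29.7892
1 / 29.7892 = 0.0336

0.0336


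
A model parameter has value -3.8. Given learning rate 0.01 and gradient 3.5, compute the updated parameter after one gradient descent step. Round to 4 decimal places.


w_new = w_old - lr * gradient
= -3.8 - 0.01 * 3.5
= -3.8 - (0.035)
= -3.8350

-3.8350


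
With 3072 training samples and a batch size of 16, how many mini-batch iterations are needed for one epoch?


Iterations per epoch = dataset_size / batch_size
= 3072 / 16
= 192

192


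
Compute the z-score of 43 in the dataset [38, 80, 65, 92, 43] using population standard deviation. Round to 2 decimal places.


Mean = (38 + 80 + 65 + 92 + 43) / 5 = 63.6
Variance = sum((x_i - mean)^2) / n = 431.44
Std = sqrt(431.44) = 20.7711
Z = (x - mean) / std
= (43 - 63.6) / 20.7711
= -20.6 / 20.7711
= -0.99

-0.99


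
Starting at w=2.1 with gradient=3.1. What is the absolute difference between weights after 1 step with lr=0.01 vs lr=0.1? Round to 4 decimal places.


With lr=0.01: w_new = 2.1 - 0.01 * 3.1 = 2.069
With lr=0.1: w_new = 2.1 - 0.1 * 3.1 = 1.79
Absolute difference = |2.069 - 1.79|
= 0.2790

0.2790


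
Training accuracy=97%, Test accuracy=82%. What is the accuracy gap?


Gap = train_accuracy - test_accuracy
= 97 - 82
= 15%
This gap suggests the model is overfitting.

15


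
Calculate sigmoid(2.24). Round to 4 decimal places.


sigmoid(z) = 1 / (1 + exp(-z))
exp(-(2.24)) = exp(-2.24) = 0.1065
1 + 0.1065 = 1.1065
1 / 1.1065 = 0.9038

0.9038


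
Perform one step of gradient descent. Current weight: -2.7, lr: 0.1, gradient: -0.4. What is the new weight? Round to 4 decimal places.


w_new = w_old - lr * gradient
= -2.7 - 0.1 * -0.4
= -2.7 - (-0.04)
= -2.6600

-2.6600


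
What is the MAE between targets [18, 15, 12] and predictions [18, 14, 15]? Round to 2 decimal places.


Absolute errors: [0, 1, 3]
Sum of absolute errors = 4
MAE = 4 / 3 = 1.33

1.33


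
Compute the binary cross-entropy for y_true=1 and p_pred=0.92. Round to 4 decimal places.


For y=1: Loss = -log(p)
= -log(0.92)
= -(-0.0834)
= 0.0834

0.0834


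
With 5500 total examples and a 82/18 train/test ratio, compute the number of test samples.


Train samples = 5500 * 82% = 4510
Test samples = 5500 - 4510
= 990

990


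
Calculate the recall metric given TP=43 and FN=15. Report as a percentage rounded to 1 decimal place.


Recall = TP / (TP + FN) * 100
= 43 / (43 + 15)
= 43 / 58
= 0.7414
= 74.1%

74.1


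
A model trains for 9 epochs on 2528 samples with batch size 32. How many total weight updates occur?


Iterations per epoch = 2528 / 32 = 79
Total updates = iterations_per_epoch * epochs
= 79 * 9
= 711

711


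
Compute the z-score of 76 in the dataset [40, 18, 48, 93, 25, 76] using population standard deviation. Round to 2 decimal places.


Mean = (40 + 18 + 48 + 93 + 25 + 76) / 6 = 50.0
Variance = sum((x_i - mean)^2) / n = 713.0
Std = sqrt(713.0) = 26.7021
Z = (x - mean) / std
= (76 - 50.0) / 26.7021
= 26.0 / 26.7021
= 0.97

0.97


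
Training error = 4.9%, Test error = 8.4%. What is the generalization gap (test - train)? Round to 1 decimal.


Generalization gap = test_error - train_error
= 8.4 - 4.9
= 3.5%
A moderate gap.

3.5


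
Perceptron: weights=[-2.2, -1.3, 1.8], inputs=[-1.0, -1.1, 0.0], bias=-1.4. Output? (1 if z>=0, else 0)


z = w . x + b
= -2.2*-1.0 + -1.3*-1.1 + 1.8*0.0 + -1.4
= 2.2 + 1.43 + 0.0 + -1.4
= 3.63 + -1.4
= 2.23
Since z = 2.23 >= 0, output = 1

1


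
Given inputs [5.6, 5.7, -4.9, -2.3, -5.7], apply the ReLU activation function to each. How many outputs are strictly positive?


ReLU(x) = max(0, x) for each element:
ReLU(5.6) = 5.6
ReLU(5.7) = 5.7
ReLU(-4.9) = 0
ReLU(-2.3) = 0
ReLU(-5.7) = 0
Active neurons (>0): 2

2


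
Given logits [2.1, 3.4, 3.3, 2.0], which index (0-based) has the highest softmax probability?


Softmax is a monotonic transformation, so it preserves the argmax.
We need to find the index of the maximum logit.
Index 0: 2.1
Index 1: 3.4
Index 2: 3.3
Index 3: 2.0
Maximum logit = 3.4 at index 1

1


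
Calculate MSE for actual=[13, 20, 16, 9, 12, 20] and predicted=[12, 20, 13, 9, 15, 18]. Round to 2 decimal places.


Differences: [1, 0, 3, 0, -3, 2]
Squared errors: [1, 0, 9, 0, 9, 4]
Sum of squared errors = 23
MSE = 23 / 6 = 3.83

3.83


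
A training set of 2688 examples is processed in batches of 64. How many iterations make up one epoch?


Iterations per epoch = dataset_size / batch_size
= 2688 / 64
= 42

42


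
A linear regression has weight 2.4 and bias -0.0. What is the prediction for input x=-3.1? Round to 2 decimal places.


y = 2.4 * -3.1 + (-0.0)
= -7.44 + (-0.0)
= -7.44

-7.44


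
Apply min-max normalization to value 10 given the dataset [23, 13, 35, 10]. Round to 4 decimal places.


Min = 10, Max = 35
Range = 35 - 10 = 25
Scaled = (x - min) / (max - min)
= (10 - 10) / 25
= 0 / 25
= 0.0000

0.0000


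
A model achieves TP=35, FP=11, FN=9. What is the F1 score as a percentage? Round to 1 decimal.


Precision = TP / (TP + FP) = 35 / 46 = 0.7609
Recall = TP / (TP + FN) = 35 / 44 = 0.7955
F1 = 2 * P * R / (P + R)
= 2 * 0.7609 * 0.7955 / (0.7609 + 0.7955)
= 1.2105 / 1.5563
= 0.7778
As percentage: 77.8%

77.8


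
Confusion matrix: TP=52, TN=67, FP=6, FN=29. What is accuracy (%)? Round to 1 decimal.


Accuracy = (TP + TN) / (TP + TN + FP + FN) * 100
= (52 + 67) / (52 + 67 + 6 + 29)
= 119 / 154
= 0.7727
= 77.3%

77.3


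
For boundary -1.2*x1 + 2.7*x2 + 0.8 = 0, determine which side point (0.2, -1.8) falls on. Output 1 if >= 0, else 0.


Compute -1.2 * 0.2 + 2.7 * -1.8 + 0.8
= -0.24 + -4.86 + 0.8
= -4.3
Since -4.3 < 0, the point is on the negative side.

0


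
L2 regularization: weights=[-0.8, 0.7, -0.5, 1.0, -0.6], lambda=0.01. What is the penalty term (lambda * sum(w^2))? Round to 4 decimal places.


Squaring each weight:
(-0.8)^2 = 0.64
0.7^2 = 0.49
(-0.5)^2 = 0.25
1.0^2 = 1.0
(-0.6)^2 = 0.36
Sum of squares = 2.74
Penalty = 0.01 * 2.74 = 0.0274

0.0274


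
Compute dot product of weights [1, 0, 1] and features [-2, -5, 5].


Element-wise products:
1 * -2 = -2
0 * -5 = 0
1 * 5 = 5
Sum = -2 + 0 + 5
= 3

3


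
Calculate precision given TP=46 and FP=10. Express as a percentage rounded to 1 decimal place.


Precision = TP / (TP + FP) * 100
= 46 / (46 + 10)
= 46 / 56
= 0.8214
= 82.1%

82.1


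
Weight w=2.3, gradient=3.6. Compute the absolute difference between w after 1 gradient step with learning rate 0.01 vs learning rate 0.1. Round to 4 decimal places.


With lr=0.01: w_new = 2.3 - 0.01 * 3.6 = 2.264
With lr=0.1: w_new = 2.3 - 0.1 * 3.6 = 1.94
Absolute difference = |2.264 - 1.94|
= 0.3240

0.3240


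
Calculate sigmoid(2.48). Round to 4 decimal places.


sigmoid(z) = 1 / (1 + exp(-z))
exp(-(2.48)) = exp(-2.48) = 0.0837
1 + 0.0837 = 1.0837
1 / 1.0837 = 0.9227

0.9227


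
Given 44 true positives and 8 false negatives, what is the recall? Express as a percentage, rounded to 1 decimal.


Recall = TP / (TP + FN) * 100
= 44 / (44 + 8)
= 44 / 52
= 0.8462
= 84.6%

84.6


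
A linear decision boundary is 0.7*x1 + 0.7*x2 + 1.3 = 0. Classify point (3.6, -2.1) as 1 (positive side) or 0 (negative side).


Compute 0.7 * 3.6 + 0.7 * -2.1 + 1.3
= 2.52 + -1.47 + 1.3
= 2.35
Since 2.35 >= 0, the point is on the positive side.

1


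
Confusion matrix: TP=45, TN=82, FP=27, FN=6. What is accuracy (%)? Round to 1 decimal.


Accuracy = (TP + TN) / (TP + TN + FP + FN) * 100
= (45 + 82) / (45 + 82 + 27 + 6)
= 127 / 160
= 0.7937
= 79.4%

79.4


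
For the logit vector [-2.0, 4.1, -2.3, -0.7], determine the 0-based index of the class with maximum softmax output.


Softmax is a monotonic transformation, so it preserves the argmax.
We need to find the index of the maximum logit.
Index 0: -2.0
Index 1: 4.1
Index 2: -2.3
Index 3: -0.7
Maximum logit = 4.1 at index 1

1


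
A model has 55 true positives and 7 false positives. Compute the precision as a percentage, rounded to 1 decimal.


Precision = TP / (TP + FP) * 100
= 55 / (55 + 7)
= 55 / 62
= 0.8871
= 88.7%

88.7


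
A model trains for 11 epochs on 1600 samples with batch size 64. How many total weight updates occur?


Iterations per epoch = 1600 / 64 = 25
Total updates = iterations_per_epoch * epochs
= 25 * 11
= 275

275


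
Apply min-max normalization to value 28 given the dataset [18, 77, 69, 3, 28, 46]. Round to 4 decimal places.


Min = 3, Max = 77
Range = 77 - 3 = 74
Scaled = (x - min) / (max - min)
= (28 - 3) / 74
= 25 / 74
= 0.3378

0.3378


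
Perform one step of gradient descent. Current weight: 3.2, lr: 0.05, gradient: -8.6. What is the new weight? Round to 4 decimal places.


w_new = w_old - lr * gradient
= 3.2 - 0.05 * -8.6
= 3.2 - (-0.43)
= 3.6300

3.6300


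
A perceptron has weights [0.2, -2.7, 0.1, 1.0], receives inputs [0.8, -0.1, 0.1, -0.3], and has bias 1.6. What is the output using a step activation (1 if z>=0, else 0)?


z = w . x + b
= 0.2*0.8 + -2.7*-0.1 + 0.1*0.1 + 1.0*-0.3 + 1.6
= 0.16 + 0.27 + 0.01 + -0.3 + 1.6
= 0.14 + 1.6
= 1.74
Since z = 1.74 >= 0, output = 1

1


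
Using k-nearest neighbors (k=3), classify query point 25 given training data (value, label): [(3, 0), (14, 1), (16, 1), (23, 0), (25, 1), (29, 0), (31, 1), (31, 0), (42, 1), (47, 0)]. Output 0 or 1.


Distances from query 25:
Point 25 (class 1): distance = 0
Point 23 (class 0): distance = 2
Point 29 (class 0): distance = 4
K=3 nearest neighbors: classes = [1, 0, 0]
Votes for class 1: 1 / 3
Majority vote => class 0

0


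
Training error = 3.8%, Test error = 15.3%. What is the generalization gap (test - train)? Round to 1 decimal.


Generalization gap = test_error - train_error
= 15.3 - 3.8
= 11.5%
A large gap suggests overfitting.

11.5


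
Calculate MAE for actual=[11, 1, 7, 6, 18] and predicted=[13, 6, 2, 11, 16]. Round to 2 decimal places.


Absolute errors: [2, 5, 5, 5, 2]
Sum of absolute errors = 19
MAE = 19 / 5 = 3.80

3.80


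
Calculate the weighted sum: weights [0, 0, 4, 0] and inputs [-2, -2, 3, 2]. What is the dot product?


Element-wise products:
0 * -2 = 0
0 * -2 = 0
4 * 3 = 12
0 * 2 = 0
Sum = 0 + 0 + 12 + 0
= 12

12


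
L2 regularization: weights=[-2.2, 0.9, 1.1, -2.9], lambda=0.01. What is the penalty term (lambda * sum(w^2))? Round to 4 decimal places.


Squaring each weight:
(-2.2)^2 = 4.84
0.9^2 = 0.81
1.1^2 = 1.21
(-2.9)^2 = 8.41
Sum of squares = 15.27
Penalty = 0.01 * 15.27 = 0.1527

0.1527


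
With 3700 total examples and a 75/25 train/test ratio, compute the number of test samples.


Train samples = 3700 * 75% = 2775
Test samples = 3700 - 2775
= 925

925


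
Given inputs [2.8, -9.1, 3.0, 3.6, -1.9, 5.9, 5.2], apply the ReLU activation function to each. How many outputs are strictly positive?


ReLU(x) = max(0, x) for each element:
ReLU(2.8) = 2.8
ReLU(-9.1) = 0
ReLU(3.0) = 3.0
ReLU(3.6) = 3.6
ReLU(-1.9) = 0
ReLU(5.9) = 5.9
ReLU(5.2) = 5.2
Active neurons (>0): 5

5


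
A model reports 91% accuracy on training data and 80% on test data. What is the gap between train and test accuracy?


Gap = train_accuracy - test_accuracy
= 91 - 80
= 11%
This gap suggests the model is overfitting.

11


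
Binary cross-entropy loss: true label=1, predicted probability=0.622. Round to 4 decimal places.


For y=1: Loss = -log(p)
= -log(0.622)
= -(-0.4748)
= 0.4748

0.4748


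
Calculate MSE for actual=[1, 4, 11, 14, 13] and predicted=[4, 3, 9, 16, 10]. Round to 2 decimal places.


Differences: [-3, 1, 2, -2, 3]
Squared errors: [9, 1, 4, 4, 9]
Sum of squared errors = 27
MSE = 27 / 5 = 5.40

5.40


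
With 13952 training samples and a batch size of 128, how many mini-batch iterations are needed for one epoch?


Iterations per epoch = dataset_size / batch_size
= 13952 / 128
= 109

109


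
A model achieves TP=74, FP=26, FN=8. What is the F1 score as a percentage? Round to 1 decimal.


Precision = TP / (TP + FP) = 74 / 100 = 0.74
Recall = TP / (TP + FN) = 74 / 82 = 0.9024
F1 = 2 * P * R / (P + R)
= 2 * 0.74 * 0.9024 / (0.74 + 0.9024)
= 1.3356 / 1.6424
= 0.8132
As percentage: 81.3%

81.3
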